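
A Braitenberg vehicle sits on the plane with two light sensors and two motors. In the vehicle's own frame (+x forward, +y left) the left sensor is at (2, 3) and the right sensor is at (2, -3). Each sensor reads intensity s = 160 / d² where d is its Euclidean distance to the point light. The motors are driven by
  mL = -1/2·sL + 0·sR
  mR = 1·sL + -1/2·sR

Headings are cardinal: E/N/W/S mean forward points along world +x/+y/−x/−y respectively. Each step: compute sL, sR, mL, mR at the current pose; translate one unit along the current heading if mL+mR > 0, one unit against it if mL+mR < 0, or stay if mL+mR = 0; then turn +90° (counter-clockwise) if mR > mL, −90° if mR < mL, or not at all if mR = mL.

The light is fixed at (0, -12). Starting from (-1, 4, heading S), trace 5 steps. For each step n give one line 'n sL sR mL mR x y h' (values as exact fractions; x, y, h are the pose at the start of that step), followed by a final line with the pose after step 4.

0 4/5 40/53 -2/5 112/265 -1 4 S
1 32/65 32/29 -16/65 -112/1885 -1 3 E
2 80/157 16/29 -40/157 1064/4553 -2 3 N
3 160/137 32/61 -80/137 7568/8357 -2 2 W
4 10/9 8/9 -5/9 2/3 -3 2 S
final -3 1 E

n=0: pose=(-1,4,S); sL=4/5, sR=40/53; mL=-2/5, mR=112/265; mL+mR=6/265 → advance +1; mR−mL=218/265 → turn +1·90°
n=1: pose=(-1,3,E); sL=32/65, sR=32/29; mL=-16/65, mR=-112/1885; mL+mR=-576/1885 → advance -1; mR−mL=352/1885 → turn +1·90°
n=2: pose=(-2,3,N); sL=80/157, sR=16/29; mL=-40/157, mR=1064/4553; mL+mR=-96/4553 → advance -1; mR−mL=2224/4553 → turn +1·90°
n=3: pose=(-2,2,W); sL=160/137, sR=32/61; mL=-80/137, mR=7568/8357; mL+mR=2688/8357 → advance +1; mR−mL=12448/8357 → turn +1·90°
n=4: pose=(-3,2,S); sL=10/9, sR=8/9; mL=-5/9, mR=2/3; mL+mR=1/9 → advance +1; mR−mL=11/9 → turn +1·90°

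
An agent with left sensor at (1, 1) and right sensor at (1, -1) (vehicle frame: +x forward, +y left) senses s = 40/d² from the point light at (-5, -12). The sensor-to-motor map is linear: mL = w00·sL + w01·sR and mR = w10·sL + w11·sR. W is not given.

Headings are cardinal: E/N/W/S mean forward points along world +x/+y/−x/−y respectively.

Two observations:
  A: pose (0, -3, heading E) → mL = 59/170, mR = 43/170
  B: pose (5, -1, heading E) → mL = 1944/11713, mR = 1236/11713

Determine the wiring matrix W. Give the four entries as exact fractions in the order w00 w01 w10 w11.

obs A: pose=(0,-3,E) → sL=5/17, sR=2/5, mL=59/170, mR=43/170
obs B: pose=(5,-1,E) → sL=8/53, sR=40/221, mL=1944/11713, mR=1236/11713
sensor matrix S = [[5/17, 2/5], [8/53, 40/221]]; det S = -7112/995605
solve [mL_A; mL_B] = S·[w00; w01] and [mR_A; mR_B] = S·[w10; w11]:
  w00 = 1/2, w01 = 1/2, w10 = -1/2, w11 = 1

1/2 1/2 -1/2 1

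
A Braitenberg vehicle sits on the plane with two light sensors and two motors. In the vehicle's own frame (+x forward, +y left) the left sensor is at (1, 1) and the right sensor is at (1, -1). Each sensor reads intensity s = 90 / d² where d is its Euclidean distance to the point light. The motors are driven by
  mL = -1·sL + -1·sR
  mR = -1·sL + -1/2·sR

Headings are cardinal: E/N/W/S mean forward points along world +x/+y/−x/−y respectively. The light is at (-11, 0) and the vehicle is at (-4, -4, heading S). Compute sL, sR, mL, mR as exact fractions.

left sensor world pos  = (-3, -5); dL² = 89
right sensor world pos = (-5, -5); dR² = 61
sL = 90/89 = 90/89
sR = 90/61 = 90/61
mL = -1·sL + -1·sR = -13500/5429
mR = -1·sL + -1/2·sR = -9495/5429

90/89 90/61 -13500/5429 -9495/5429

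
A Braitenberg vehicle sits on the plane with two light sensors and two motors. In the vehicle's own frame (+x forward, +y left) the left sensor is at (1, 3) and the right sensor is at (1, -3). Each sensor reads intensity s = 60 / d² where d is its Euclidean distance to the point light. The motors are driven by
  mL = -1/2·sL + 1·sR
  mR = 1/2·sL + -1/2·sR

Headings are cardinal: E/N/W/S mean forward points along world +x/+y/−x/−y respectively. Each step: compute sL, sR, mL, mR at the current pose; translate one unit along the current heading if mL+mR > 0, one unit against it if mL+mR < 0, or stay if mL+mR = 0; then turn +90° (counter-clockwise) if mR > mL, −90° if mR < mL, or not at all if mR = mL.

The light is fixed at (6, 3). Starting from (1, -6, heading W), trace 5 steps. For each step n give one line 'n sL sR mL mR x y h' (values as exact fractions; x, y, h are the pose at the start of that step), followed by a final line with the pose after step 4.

n=0: pose=(1,-6,W); sL=1/3, sR=5/6; mL=2/3, mR=-1/4; mL+mR=5/12 → advance +1; mR−mL=-11/12 → turn -1·90°
n=1: pose=(0,-6,N); sL=12/29, sR=60/73; mL=1302/2117, mR=-432/2117; mL+mR=30/73 → advance +1; mR−mL=-1734/2117 → turn -1·90°
n=2: pose=(0,-5,E); sL=6/5, sR=30/73; mL=-69/365, mR=144/365; mL+mR=15/73 → advance +1; mR−mL=213/365 → turn +1·90°
n=3: pose=(1,-5,N); sL=60/113, sR=60/53; mL=5190/5989, mR=-1800/5989; mL+mR=30/53 → advance +1; mR−mL=-6990/5989 → turn -1·90°
n=4: pose=(1,-4,E); sL=15/8, sR=15/29; mL=-195/464, mR=315/464; mL+mR=15/58 → advance +1; mR−mL=255/232 → turn +1·90°

0 1/3 5/6 2/3 -1/4 1 -6 W
1 12/29 60/73 1302/2117 -432/2117 0 -6 N
2 6/5 30/73 -69/365 144/365 0 -5 E
3 60/113 60/53 5190/5989 -1800/5989 1 -5 N
4 15/8 15/29 -195/464 315/464 1 -4 E
final 2 -4 N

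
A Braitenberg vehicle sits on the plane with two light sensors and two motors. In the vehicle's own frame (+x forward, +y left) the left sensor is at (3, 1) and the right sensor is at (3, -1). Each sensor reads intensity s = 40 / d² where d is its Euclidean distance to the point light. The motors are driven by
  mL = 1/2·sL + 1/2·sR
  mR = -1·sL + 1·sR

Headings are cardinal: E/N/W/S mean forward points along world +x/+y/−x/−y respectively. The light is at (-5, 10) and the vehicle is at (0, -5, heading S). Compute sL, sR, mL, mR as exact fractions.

left sensor world pos  = (1, -8); dL² = 360
right sensor world pos = (-1, -8); dR² = 340
sL = 40/360 = 1/9
sR = 40/340 = 2/17
mL = 1/2·sL + 1/2·sR = 35/306
mR = -1·sL + 1·sR = 1/153

1/9 2/17 35/306 1/153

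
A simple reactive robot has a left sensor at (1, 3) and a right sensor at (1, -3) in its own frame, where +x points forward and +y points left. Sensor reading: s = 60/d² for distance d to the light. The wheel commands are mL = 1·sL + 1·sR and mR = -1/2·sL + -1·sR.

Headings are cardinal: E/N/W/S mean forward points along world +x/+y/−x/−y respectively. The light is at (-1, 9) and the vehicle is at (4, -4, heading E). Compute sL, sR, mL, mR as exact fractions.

15/34 15/73 1605/2482 -2115/4964

left sensor world pos  = (5, -1); dL² = 136
right sensor world pos = (5, -7); dR² = 292
sL = 60/136 = 15/34
sR = 60/292 = 15/73
mL = 1·sL + 1·sR = 1605/2482
mR = -1/2·sL + -1·sR = -2115/4964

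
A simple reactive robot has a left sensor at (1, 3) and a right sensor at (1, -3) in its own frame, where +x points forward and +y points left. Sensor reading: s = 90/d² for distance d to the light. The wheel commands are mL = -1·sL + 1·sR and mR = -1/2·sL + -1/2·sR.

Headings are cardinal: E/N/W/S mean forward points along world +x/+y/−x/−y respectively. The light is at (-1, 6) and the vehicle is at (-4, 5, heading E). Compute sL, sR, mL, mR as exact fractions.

45/4 9/2 -27/4 -63/8

left sensor world pos  = (-3, 8); dL² = 8
right sensor world pos = (-3, 2); dR² = 20
sL = 90/8 = 45/4
sR = 90/20 = 9/2
mL = -1·sL + 1·sR = -27/4
mR = -1/2·sL + -1/2·sR = -63/8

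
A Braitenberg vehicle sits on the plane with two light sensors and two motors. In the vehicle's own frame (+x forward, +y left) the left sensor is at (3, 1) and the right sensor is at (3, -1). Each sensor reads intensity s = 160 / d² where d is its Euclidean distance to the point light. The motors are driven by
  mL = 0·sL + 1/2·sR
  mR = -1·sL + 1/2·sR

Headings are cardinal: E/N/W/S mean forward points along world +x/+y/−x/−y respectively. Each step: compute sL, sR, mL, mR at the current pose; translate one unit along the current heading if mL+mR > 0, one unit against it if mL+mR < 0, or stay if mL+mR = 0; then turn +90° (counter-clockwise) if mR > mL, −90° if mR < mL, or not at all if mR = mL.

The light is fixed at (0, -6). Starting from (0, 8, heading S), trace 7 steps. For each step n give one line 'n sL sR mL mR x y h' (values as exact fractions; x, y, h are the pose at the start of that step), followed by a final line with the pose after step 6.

0 80/61 80/61 40/61 -40/61 0 8 S
1 80/89 80/117 40/117 -5800/10413 0 8 W
2 160/289 160/293 80/293 -23760/84677 1 8 N
3 40/53 1 1/2 -27/106 1 7 E
4 160/109 160/101 80/101 -7440/11009 2 7 S
5 80/61 16/17 8/17 -872/1037 2 6 W
6 160/229 160/241 80/241 -20240/55189 3 6 N
final 3 5 E

n=0: pose=(0,8,S); sL=80/61, sR=80/61; mL=40/61, mR=-40/61; mL+mR=0 → advance +0; mR−mL=-80/61 → turn -1·90°
n=1: pose=(0,8,W); sL=80/89, sR=80/117; mL=40/117, mR=-5800/10413; mL+mR=-2240/10413 → advance -1; mR−mL=-80/89 → turn -1·90°
n=2: pose=(1,8,N); sL=160/289, sR=160/293; mL=80/293, mR=-23760/84677; mL+mR=-640/84677 → advance -1; mR−mL=-160/289 → turn -1·90°
n=3: pose=(1,7,E); sL=40/53, sR=1; mL=1/2, mR=-27/106; mL+mR=13/53 → advance +1; mR−mL=-40/53 → turn -1·90°
n=4: pose=(2,7,S); sL=160/109, sR=160/101; mL=80/101, mR=-7440/11009; mL+mR=1280/11009 → advance +1; mR−mL=-160/109 → turn -1·90°
n=5: pose=(2,6,W); sL=80/61, sR=16/17; mL=8/17, mR=-872/1037; mL+mR=-384/1037 → advance -1; mR−mL=-80/61 → turn -1·90°
n=6: pose=(3,6,N); sL=160/229, sR=160/241; mL=80/241, mR=-20240/55189; mL+mR=-1920/55189 → advance -1; mR−mL=-160/229 → turn -1·90°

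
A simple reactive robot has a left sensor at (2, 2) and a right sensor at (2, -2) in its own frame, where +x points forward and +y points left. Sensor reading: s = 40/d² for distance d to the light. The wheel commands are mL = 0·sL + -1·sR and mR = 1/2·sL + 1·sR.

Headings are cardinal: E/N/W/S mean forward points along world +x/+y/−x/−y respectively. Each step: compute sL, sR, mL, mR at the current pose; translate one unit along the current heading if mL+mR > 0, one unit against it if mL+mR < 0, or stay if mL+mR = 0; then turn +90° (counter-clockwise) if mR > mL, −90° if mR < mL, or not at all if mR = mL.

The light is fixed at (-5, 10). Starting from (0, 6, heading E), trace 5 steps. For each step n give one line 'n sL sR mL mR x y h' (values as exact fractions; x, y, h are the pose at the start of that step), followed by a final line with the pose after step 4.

0 40/53 8/17 -8/17 764/901 0 6 E
1 2 10/17 -10/17 27/17 1 6 N
2 40/41 40/17 -40/17 1980/697 1 7 W
3 20/37 20/17 -20/17 910/629 0 7 S
4 40/53 8/17 -8/17 764/901 0 6 E
final 1 6 N

n=0: pose=(0,6,E); sL=40/53, sR=8/17; mL=-8/17, mR=764/901; mL+mR=20/53 → advance +1; mR−mL=1188/901 → turn +1·90°
n=1: pose=(1,6,N); sL=2, sR=10/17; mL=-10/17, mR=27/17; mL+mR=1 → advance +1; mR−mL=37/17 → turn +1·90°
n=2: pose=(1,7,W); sL=40/41, sR=40/17; mL=-40/17, mR=1980/697; mL+mR=20/41 → advance +1; mR−mL=3620/697 → turn +1·90°
n=3: pose=(0,7,S); sL=20/37, sR=20/17; mL=-20/17, mR=910/629; mL+mR=10/37 → advance +1; mR−mL=1650/629 → turn +1·90°
n=4: pose=(0,6,E); sL=40/53, sR=8/17; mL=-8/17, mR=764/901; mL+mR=20/53 → advance +1; mR−mL=1188/901 → turn +1·90°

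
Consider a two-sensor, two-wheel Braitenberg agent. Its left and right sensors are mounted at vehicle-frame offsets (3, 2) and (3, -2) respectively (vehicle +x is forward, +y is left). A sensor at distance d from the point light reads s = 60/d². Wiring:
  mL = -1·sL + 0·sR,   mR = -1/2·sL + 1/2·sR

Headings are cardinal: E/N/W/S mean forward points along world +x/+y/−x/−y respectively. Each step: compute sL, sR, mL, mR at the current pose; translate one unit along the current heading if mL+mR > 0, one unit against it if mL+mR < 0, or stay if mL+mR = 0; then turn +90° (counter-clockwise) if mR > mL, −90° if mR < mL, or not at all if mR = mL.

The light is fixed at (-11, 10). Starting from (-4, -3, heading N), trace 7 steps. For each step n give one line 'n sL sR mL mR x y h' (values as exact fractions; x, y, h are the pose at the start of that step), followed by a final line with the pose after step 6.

0 12/25 60/181 -12/25 -336/4525 -4 -3 N
1 15/68 3/8 -15/68 21/272 -4 -4 W
2 60/389 12/65 -60/389 384/25285 -3 -4 S
3 30/121 30/173 -30/121 -780/20933 -3 -3 E
4 12/25 60/181 -12/25 -336/4525 -4 -3 N
5 15/68 3/8 -15/68 21/272 -4 -4 W
6 60/389 12/65 -60/389 384/25285 -3 -4 S
final -3 -3 E

n=0: pose=(-4,-3,N); sL=12/25, sR=60/181; mL=-12/25, mR=-336/4525; mL+mR=-2508/4525 → advance -1; mR−mL=1836/4525 → turn +1·90°
n=1: pose=(-4,-4,W); sL=15/68, sR=3/8; mL=-15/68, mR=21/272; mL+mR=-39/272 → advance -1; mR−mL=81/272 → turn +1·90°
n=2: pose=(-3,-4,S); sL=60/389, sR=12/65; mL=-60/389, mR=384/25285; mL+mR=-3516/25285 → advance -1; mR−mL=4284/25285 → turn +1·90°
n=3: pose=(-3,-3,E); sL=30/121, sR=30/173; mL=-30/121, mR=-780/20933; mL+mR=-5970/20933 → advance -1; mR−mL=4410/20933 → turn +1·90°
n=4: pose=(-4,-3,N); sL=12/25, sR=60/181; mL=-12/25, mR=-336/4525; mL+mR=-2508/4525 → advance -1; mR−mL=1836/4525 → turn +1·90°
n=5: pose=(-4,-4,W); sL=15/68, sR=3/8; mL=-15/68, mR=21/272; mL+mR=-39/272 → advance -1; mR−mL=81/272 → turn +1·90°
n=6: pose=(-3,-4,S); sL=60/389, sR=12/65; mL=-60/389, mR=384/25285; mL+mR=-3516/25285 → advance -1; mR−mL=4284/25285 → turn +1·90°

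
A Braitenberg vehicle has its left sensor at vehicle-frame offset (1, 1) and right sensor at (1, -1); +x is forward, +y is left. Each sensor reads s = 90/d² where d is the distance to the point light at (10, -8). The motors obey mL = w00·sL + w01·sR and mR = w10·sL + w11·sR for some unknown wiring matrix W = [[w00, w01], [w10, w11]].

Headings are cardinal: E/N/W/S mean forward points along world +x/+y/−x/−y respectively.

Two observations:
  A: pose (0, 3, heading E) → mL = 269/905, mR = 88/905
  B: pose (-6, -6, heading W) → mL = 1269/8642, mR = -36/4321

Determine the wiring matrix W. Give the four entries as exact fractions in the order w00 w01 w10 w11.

-1/2 1 -1 1

obs A: pose=(0,3,E) → sL=2/5, sR=90/181, mL=269/905, mR=88/905
obs B: pose=(-6,-6,W) → sL=9/29, sR=45/149, mL=1269/8642, mR=-36/4321
sensor matrix S = [[2/5, 90/181], [9/29, 45/149]]; det S = -26208/782101
solve [mL_A; mL_B] = S·[w00; w01] and [mR_A; mR_B] = S·[w10; w11]:
  w00 = -1/2, w01 = 1, w10 = -1, w11 = 1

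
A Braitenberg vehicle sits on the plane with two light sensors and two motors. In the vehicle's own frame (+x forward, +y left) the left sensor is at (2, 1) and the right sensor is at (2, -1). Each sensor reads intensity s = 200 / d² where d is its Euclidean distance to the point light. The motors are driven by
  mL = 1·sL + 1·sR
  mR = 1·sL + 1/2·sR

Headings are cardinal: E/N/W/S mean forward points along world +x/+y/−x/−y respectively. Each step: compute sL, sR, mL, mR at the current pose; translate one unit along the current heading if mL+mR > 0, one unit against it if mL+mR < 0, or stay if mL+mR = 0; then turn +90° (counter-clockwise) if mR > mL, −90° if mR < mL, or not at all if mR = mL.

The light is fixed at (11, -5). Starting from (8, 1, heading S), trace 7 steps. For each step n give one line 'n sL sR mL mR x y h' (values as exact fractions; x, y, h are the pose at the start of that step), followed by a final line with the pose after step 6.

n=0: pose=(8,1,S); sL=10, sR=25/4; mL=65/4, mR=105/8; mL+mR=235/8 → advance +1; mR−mL=-25/8 → turn -1·90°
n=1: pose=(8,0,W); sL=200/41, sR=200/61; mL=20400/2501, mR=16300/2501; mL+mR=36700/2501 → advance +1; mR−mL=-100/61 → turn -1·90°
n=2: pose=(7,0,N); sL=100/37, sR=100/29; mL=6600/1073, mR=4750/1073; mL+mR=11350/1073 → advance +1; mR−mL=-50/29 → turn -1·90°
n=3: pose=(7,1,E); sL=200/53, sR=200/29; mL=16400/1537, mR=11100/1537; mL+mR=27500/1537 → advance +1; mR−mL=-100/29 → turn -1·90°
n=4: pose=(8,1,S); sL=10, sR=25/4; mL=65/4, mR=105/8; mL+mR=235/8 → advance +1; mR−mL=-25/8 → turn -1·90°
n=5: pose=(8,0,W); sL=200/41, sR=200/61; mL=20400/2501, mR=16300/2501; mL+mR=36700/2501 → advance +1; mR−mL=-100/61 → turn -1·90°
n=6: pose=(7,0,N); sL=100/37, sR=100/29; mL=6600/1073, mR=4750/1073; mL+mR=11350/1073 → advance +1; mR−mL=-50/29 → turn -1·90°

0 10 25/4 65/4 105/8 8 1 S
1 200/41 200/61 20400/2501 16300/2501 8 0 W
2 100/37 100/29 6600/1073 4750/1073 7 0 N
3 200/53 200/29 16400/1537 11100/1537 7 1 E
4 10 25/4 65/4 105/8 8 1 S
5 200/41 200/61 20400/2501 16300/2501 8 0 W
6 100/37 100/29 6600/1073 4750/1073 7 0 N
final 7 1 E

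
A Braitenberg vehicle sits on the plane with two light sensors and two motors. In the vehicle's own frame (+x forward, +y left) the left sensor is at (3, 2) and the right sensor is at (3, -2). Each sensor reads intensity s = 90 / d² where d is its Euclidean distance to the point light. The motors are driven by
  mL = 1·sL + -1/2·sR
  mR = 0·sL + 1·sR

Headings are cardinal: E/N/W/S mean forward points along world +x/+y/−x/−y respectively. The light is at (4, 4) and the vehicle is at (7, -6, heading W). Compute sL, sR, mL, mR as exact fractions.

5/8 45/32 -5/64 45/32

left sensor world pos  = (4, -8); dL² = 144
right sensor world pos = (4, -4); dR² = 64
sL = 90/144 = 5/8
sR = 90/64 = 45/32
mL = 1·sL + -1/2·sR = -5/64
mR = 0·sL + 1·sR = 45/32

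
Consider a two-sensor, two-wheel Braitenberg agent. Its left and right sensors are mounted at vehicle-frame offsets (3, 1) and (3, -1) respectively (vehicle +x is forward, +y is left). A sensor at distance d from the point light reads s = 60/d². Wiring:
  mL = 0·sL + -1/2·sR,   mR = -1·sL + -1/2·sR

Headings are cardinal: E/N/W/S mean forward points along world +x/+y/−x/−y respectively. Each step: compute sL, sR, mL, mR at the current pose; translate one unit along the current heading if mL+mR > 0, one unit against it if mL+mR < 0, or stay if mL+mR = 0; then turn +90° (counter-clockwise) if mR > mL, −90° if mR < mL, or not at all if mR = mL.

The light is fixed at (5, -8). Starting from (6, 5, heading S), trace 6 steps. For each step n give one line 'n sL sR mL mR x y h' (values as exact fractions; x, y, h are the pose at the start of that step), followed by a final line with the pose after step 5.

0 15/26 3/5 -3/10 -57/65 6 5 S
1 60/173 60/229 -30/229 -18930/39617 6 6 W
2 6/29 30/149 -15/149 -1329/4321 7 6 N
3 60/221 60/169 -30/169 -1290/2873 7 5 E
4 15/26 3/5 -3/10 -57/65 6 5 S
5 60/173 60/229 -30/229 -18930/39617 6 6 W
final 7 6 N

n=0: pose=(6,5,S); sL=15/26, sR=3/5; mL=-3/10, mR=-57/65; mL+mR=-153/130 → advance -1; mR−mL=-15/26 → turn -1·90°
n=1: pose=(6,6,W); sL=60/173, sR=60/229; mL=-30/229, mR=-18930/39617; mL+mR=-24120/39617 → advance -1; mR−mL=-60/173 → turn -1·90°
n=2: pose=(7,6,N); sL=6/29, sR=30/149; mL=-15/149, mR=-1329/4321; mL+mR=-1764/4321 → advance -1; mR−mL=-6/29 → turn -1·90°
n=3: pose=(7,5,E); sL=60/221, sR=60/169; mL=-30/169, mR=-1290/2873; mL+mR=-1800/2873 → advance -1; mR−mL=-60/221 → turn -1·90°
n=4: pose=(6,5,S); sL=15/26, sR=3/5; mL=-3/10, mR=-57/65; mL+mR=-153/130 → advance -1; mR−mL=-15/26 → turn -1·90°
n=5: pose=(6,6,W); sL=60/173, sR=60/229; mL=-30/229, mR=-18930/39617; mL+mR=-24120/39617 → advance -1; mR−mL=-60/173 → turn -1·90°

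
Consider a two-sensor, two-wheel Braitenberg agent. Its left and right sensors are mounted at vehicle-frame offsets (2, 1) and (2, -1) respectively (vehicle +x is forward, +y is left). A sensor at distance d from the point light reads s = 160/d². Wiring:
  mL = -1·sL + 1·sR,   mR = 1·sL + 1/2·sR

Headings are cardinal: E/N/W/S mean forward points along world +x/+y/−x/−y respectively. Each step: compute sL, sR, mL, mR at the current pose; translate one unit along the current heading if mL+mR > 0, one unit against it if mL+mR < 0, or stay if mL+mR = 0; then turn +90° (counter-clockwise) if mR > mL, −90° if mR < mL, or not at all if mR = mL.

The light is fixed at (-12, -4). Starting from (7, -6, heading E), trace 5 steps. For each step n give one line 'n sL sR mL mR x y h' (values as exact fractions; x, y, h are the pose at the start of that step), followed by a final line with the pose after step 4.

0 80/221 16/45 -64/9945 5368/9945 7 -6 E
1 160/361 160/441 -12800/159201 99440/159201 8 -6 N
2 20/41 40/81 20/3321 2440/3321 8 -5 W
3 160/409 160/333 12160/136197 86000/136197 7 -5 S
4 80/221 16/45 -64/9945 5368/9945 7 -6 E
final 8 -6 N

n=0: pose=(7,-6,E); sL=80/221, sR=16/45; mL=-64/9945, mR=5368/9945; mL+mR=8/15 → advance +1; mR−mL=5432/9945 → turn +1·90°
n=1: pose=(8,-6,N); sL=160/361, sR=160/441; mL=-12800/159201, mR=99440/159201; mL+mR=80/147 → advance +1; mR−mL=112240/159201 → turn +1·90°
n=2: pose=(8,-5,W); sL=20/41, sR=40/81; mL=20/3321, mR=2440/3321; mL+mR=20/27 → advance +1; mR−mL=2420/3321 → turn +1·90°
n=3: pose=(7,-5,S); sL=160/409, sR=160/333; mL=12160/136197, mR=86000/136197; mL+mR=80/111 → advance +1; mR−mL=73840/136197 → turn +1·90°
n=4: pose=(7,-6,E); sL=80/221, sR=16/45; mL=-64/9945, mR=5368/9945; mL+mR=8/15 → advance +1; mR−mL=5432/9945 → turn +1·90°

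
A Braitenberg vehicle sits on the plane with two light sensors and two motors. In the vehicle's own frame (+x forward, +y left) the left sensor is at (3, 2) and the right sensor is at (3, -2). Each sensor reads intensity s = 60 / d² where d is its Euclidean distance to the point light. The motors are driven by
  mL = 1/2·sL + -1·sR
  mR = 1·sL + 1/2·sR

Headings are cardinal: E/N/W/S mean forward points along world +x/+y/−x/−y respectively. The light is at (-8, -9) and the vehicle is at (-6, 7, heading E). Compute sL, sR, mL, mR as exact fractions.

60/349 60/221 -14310/77129 23730/77129

left sensor world pos  = (-3, 9); dL² = 349
right sensor world pos = (-3, 5); dR² = 221
sL = 60/349 = 60/349
sR = 60/221 = 60/221
mL = 1/2·sL + -1·sR = -14310/77129
mR = 1·sL + 1/2·sR = 23730/77129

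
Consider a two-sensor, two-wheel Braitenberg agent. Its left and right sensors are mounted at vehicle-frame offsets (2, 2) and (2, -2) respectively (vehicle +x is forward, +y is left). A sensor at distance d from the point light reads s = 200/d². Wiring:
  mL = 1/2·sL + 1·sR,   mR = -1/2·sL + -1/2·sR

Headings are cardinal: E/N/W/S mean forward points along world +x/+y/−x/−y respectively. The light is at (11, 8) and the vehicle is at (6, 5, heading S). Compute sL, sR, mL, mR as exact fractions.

100/17 100/37 3550/629 -2700/629

left sensor world pos  = (8, 3); dL² = 34
right sensor world pos = (4, 3); dR² = 74
sL = 200/34 = 100/17
sR = 200/74 = 100/37
mL = 1/2·sL + 1·sR = 3550/629
mR = -1/2·sL + -1/2·sR = -2700/629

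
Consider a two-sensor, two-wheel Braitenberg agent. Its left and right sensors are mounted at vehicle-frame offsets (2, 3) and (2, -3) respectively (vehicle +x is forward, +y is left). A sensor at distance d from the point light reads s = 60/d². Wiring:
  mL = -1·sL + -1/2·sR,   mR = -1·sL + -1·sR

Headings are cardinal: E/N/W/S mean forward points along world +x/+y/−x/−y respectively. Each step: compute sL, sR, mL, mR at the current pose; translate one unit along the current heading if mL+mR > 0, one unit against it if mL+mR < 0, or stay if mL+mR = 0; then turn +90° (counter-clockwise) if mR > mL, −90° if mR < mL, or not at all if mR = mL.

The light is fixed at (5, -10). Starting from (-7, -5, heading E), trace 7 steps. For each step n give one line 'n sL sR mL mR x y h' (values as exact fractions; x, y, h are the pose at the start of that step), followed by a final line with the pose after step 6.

0 15/41 15/26 -1395/2132 -1005/1066 -7 -5 E
1 60/109 12/53 -3834/5777 -4488/5777 -8 -5 S
2 10/39 10/51 -235/663 -100/221 -8 -4 W
3 60/289 12/29 -3474/8381 -5208/8381 -7 -4 N
4 15/41 15/26 -1395/2132 -1005/1066 -7 -5 E
5 60/109 12/53 -3834/5777 -4488/5777 -8 -5 S
6 10/39 10/51 -235/663 -100/221 -8 -4 W
final -7 -4 N

n=0: pose=(-7,-5,E); sL=15/41, sR=15/26; mL=-1395/2132, mR=-1005/1066; mL+mR=-3405/2132 → advance -1; mR−mL=-15/52 → turn -1·90°
n=1: pose=(-8,-5,S); sL=60/109, sR=12/53; mL=-3834/5777, mR=-4488/5777; mL+mR=-8322/5777 → advance -1; mR−mL=-6/53 → turn -1·90°
n=2: pose=(-8,-4,W); sL=10/39, sR=10/51; mL=-235/663, mR=-100/221; mL+mR=-535/663 → advance -1; mR−mL=-5/51 → turn -1·90°
n=3: pose=(-7,-4,N); sL=60/289, sR=12/29; mL=-3474/8381, mR=-5208/8381; mL+mR=-8682/8381 → advance -1; mR−mL=-6/29 → turn -1·90°
n=4: pose=(-7,-5,E); sL=15/41, sR=15/26; mL=-1395/2132, mR=-1005/1066; mL+mR=-3405/2132 → advance -1; mR−mL=-15/52 → turn -1·90°
n=5: pose=(-8,-5,S); sL=60/109, sR=12/53; mL=-3834/5777, mR=-4488/5777; mL+mR=-8322/5777 → advance -1; mR−mL=-6/53 → turn -1·90°
n=6: pose=(-8,-4,W); sL=10/39, sR=10/51; mL=-235/663, mR=-100/221; mL+mR=-535/663 → advance -1; mR−mL=-5/51 → turn -1·90°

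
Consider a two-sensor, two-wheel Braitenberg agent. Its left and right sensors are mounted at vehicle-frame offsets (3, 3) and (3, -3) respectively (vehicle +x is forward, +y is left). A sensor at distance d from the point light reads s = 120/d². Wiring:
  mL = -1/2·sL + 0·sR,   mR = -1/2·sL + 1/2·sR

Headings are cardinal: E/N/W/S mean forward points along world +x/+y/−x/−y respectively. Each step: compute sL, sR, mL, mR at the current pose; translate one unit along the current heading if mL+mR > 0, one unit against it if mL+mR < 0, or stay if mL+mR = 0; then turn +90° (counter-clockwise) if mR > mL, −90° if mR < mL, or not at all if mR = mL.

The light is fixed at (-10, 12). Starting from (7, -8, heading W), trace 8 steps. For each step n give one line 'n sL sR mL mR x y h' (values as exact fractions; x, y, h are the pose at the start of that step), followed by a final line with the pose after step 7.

0 24/145 24/97 -12/145 576/14065 7 -8 W
1 12/97 60/377 -6/97 648/36569 8 -8 S
2 120/697 24/185 -60/697 -2736/128945 8 -7 E
3 30/113 15/82 -15/113 -765/18532 7 -7 N
4 24/145 24/97 -12/145 576/14065 7 -8 W
5 12/97 60/377 -6/97 648/36569 8 -8 S
6 120/697 24/185 -60/697 -2736/128945 8 -7 E
7 30/113 15/82 -15/113 -765/18532 7 -7 N
final 7 -8 W

n=0: pose=(7,-8,W); sL=24/145, sR=24/97; mL=-12/145, mR=576/14065; mL+mR=-588/14065 → advance -1; mR−mL=12/97 → turn +1·90°
n=1: pose=(8,-8,S); sL=12/97, sR=60/377; mL=-6/97, mR=648/36569; mL+mR=-1614/36569 → advance -1; mR−mL=30/377 → turn +1·90°
n=2: pose=(8,-7,E); sL=120/697, sR=24/185; mL=-60/697, mR=-2736/128945; mL+mR=-13836/128945 → advance -1; mR−mL=12/185 → turn +1·90°
n=3: pose=(7,-7,N); sL=30/113, sR=15/82; mL=-15/113, mR=-765/18532; mL+mR=-3225/18532 → advance -1; mR−mL=15/164 → turn +1·90°
n=4: pose=(7,-8,W); sL=24/145, sR=24/97; mL=-12/145, mR=576/14065; mL+mR=-588/14065 → advance -1; mR−mL=12/97 → turn +1·90°
n=5: pose=(8,-8,S); sL=12/97, sR=60/377; mL=-6/97, mR=648/36569; mL+mR=-1614/36569 → advance -1; mR−mL=30/377 → turn +1·90°
n=6: pose=(8,-7,E); sL=120/697, sR=24/185; mL=-60/697, mR=-2736/128945; mL+mR=-13836/128945 → advance -1; mR−mL=12/185 → turn +1·90°
n=7: pose=(7,-7,N); sL=30/113, sR=15/82; mL=-15/113, mR=-765/18532; mL+mR=-3225/18532 → advance -1; mR−mL=15/164 → turn +1·90°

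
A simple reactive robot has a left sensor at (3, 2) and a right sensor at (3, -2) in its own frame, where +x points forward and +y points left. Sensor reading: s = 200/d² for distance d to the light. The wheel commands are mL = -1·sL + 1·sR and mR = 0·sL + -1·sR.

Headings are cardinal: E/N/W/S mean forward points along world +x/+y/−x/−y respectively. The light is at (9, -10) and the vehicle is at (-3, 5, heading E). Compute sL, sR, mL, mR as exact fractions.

left sensor world pos  = (0, 7); dL² = 370
right sensor world pos = (0, 3); dR² = 250
sL = 200/370 = 20/37
sR = 200/250 = 4/5
mL = -1·sL + 1·sR = 48/185
mR = 0·sL + -1·sR = -4/5

20/37 4/5 48/185 -4/5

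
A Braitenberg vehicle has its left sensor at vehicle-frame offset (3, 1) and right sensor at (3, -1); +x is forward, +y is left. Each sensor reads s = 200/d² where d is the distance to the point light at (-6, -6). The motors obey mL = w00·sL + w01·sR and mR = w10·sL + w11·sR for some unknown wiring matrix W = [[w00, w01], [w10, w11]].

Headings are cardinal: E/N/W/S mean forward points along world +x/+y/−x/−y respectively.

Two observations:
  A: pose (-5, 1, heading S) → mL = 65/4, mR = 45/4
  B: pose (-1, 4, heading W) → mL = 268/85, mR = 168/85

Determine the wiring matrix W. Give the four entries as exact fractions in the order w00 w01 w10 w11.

1 1/2 1/2 1/2

obs A: pose=(-5,1,S) → sL=10, sR=25/2, mL=65/4, mR=45/4
obs B: pose=(-1,4,W) → sL=40/17, sR=8/5, mL=268/85, mR=168/85
sensor matrix S = [[10, 25/2], [40/17, 8/5]]; det S = -228/17
solve [mL_A; mL_B] = S·[w00; w01] and [mR_A; mR_B] = S·[w10; w11]:
  w00 = 1, w01 = 1/2, w10 = 1/2, w11 = 1/2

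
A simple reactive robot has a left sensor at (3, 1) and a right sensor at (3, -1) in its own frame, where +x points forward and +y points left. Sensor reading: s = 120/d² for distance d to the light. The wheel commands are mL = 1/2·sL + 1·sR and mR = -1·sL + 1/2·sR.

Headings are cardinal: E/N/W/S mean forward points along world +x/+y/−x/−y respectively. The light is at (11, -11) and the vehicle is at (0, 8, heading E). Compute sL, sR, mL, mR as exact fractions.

15/58 30/97 4935/11252 -585/5626

left sensor world pos  = (3, 9); dL² = 464
right sensor world pos = (3, 7); dR² = 388
sL = 120/464 = 15/58
sR = 120/388 = 30/97
mL = 1/2·sL + 1·sR = 4935/11252
mR = -1·sL + 1/2·sR = -585/5626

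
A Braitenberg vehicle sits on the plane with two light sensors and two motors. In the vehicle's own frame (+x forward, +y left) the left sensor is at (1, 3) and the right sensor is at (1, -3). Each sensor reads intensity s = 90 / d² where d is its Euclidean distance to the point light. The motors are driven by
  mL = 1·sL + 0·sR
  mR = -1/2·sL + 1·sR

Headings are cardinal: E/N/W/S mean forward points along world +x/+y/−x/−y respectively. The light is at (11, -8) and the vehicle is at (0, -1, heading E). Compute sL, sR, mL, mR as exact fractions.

left sensor world pos  = (1, 2); dL² = 200
right sensor world pos = (1, -4); dR² = 116
sL = 90/200 = 9/20
sR = 90/116 = 45/58
mL = 1·sL + 0·sR = 9/20
mR = -1/2·sL + 1·sR = 639/1160

9/20 45/58 9/20 639/1160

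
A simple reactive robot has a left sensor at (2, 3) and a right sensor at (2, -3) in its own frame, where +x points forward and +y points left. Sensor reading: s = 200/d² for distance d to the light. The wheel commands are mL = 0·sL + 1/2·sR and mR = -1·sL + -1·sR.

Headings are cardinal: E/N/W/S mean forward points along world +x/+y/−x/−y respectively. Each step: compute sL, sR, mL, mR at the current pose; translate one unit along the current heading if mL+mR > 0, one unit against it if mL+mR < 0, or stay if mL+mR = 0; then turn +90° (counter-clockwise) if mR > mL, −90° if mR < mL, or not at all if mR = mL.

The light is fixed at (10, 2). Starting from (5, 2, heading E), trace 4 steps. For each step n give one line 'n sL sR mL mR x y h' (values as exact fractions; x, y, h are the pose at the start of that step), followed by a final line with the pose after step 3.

n=0: pose=(5,2,E); sL=100/9, sR=100/9; mL=50/9, mR=-200/9; mL+mR=-50/3 → advance -1; mR−mL=-250/9 → turn -1·90°
n=1: pose=(4,2,S); sL=200/13, sR=40/17; mL=20/17, mR=-3920/221; mL+mR=-3660/221 → advance -1; mR−mL=-4180/221 → turn -1·90°
n=2: pose=(4,3,W); sL=50/17, sR=5/2; mL=5/4, mR=-185/34; mL+mR=-285/68 → advance -1; mR−mL=-455/68 → turn -1·90°
n=3: pose=(5,3,N); sL=200/73, sR=200/13; mL=100/13, mR=-17200/949; mL+mR=-9900/949 → advance -1; mR−mL=-24500/949 → turn -1·90°

0 100/9 100/9 50/9 -200/9 5 2 E
1 200/13 40/17 20/17 -3920/221 4 2 S
2 50/17 5/2 5/4 -185/34 4 3 W
3 200/73 200/13 100/13 -17200/949 5 3 N
final 5 2 E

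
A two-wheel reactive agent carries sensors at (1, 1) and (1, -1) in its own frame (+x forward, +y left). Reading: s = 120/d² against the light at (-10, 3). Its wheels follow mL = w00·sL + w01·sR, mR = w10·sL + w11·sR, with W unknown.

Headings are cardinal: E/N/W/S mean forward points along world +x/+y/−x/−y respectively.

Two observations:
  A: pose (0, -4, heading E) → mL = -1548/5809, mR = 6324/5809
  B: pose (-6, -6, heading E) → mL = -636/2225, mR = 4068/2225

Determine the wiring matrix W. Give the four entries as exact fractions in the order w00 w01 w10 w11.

obs A: pose=(0,-4,E) → sL=120/157, sR=24/37, mL=-1548/5809, mR=6324/5809
obs B: pose=(-6,-6,E) → sL=120/89, sR=24/25, mL=-636/2225, mR=4068/2225
sensor matrix S = [[120/157, 24/37], [120/89, 24/25]]; det S = -364032/2585005
solve [mL_A; mL_B] = S·[w00; w01] and [mR_A; mR_B] = S·[w10; w11]:
  w00 = 1/2, w01 = -1, w10 = 1, w11 = 1/2

1/2 -1 1 1/2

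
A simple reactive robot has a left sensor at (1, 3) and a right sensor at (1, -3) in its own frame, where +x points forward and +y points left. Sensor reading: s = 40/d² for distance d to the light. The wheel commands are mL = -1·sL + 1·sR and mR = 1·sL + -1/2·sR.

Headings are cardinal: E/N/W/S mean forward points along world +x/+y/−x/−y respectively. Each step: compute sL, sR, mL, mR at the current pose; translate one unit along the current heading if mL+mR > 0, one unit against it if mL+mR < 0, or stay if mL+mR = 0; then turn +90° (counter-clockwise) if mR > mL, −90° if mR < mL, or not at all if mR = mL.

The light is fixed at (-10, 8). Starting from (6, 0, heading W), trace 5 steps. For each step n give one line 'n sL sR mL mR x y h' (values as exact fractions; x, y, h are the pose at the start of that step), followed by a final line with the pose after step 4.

n=0: pose=(6,0,W); sL=20/173, sR=4/25; mL=192/4325, mR=154/4325; mL+mR=2/25 → advance +1; mR−mL=-38/4325 → turn -1·90°
n=1: pose=(5,0,N); sL=40/193, sR=40/373; mL=-7200/71989, mR=11060/71989; mL+mR=20/373 → advance +1; mR−mL=18260/71989 → turn +1·90°
n=2: pose=(5,1,W); sL=5/37, sR=10/53; mL=105/1961, mR=80/1961; mL+mR=5/53 → advance +1; mR−mL=-25/1961 → turn -1·90°
n=3: pose=(4,1,N); sL=40/157, sR=8/65; mL=-1344/10205, mR=1972/10205; mL+mR=4/65 → advance +1; mR−mL=3316/10205 → turn +1·90°
n=4: pose=(4,2,W); sL=4/25, sR=20/89; mL=144/2225, mR=106/2225; mL+mR=10/89 → advance +1; mR−mL=-38/2225 → turn -1·90°

0 20/173 4/25 192/4325 154/4325 6 0 W
1 40/193 40/373 -7200/71989 11060/71989 5 0 N
2 5/37 10/53 105/1961 80/1961 5 1 W
3 40/157 8/65 -1344/10205 1972/10205 4 1 N
4 4/25 20/89 144/2225 106/2225 4 2 W
final 3 2 N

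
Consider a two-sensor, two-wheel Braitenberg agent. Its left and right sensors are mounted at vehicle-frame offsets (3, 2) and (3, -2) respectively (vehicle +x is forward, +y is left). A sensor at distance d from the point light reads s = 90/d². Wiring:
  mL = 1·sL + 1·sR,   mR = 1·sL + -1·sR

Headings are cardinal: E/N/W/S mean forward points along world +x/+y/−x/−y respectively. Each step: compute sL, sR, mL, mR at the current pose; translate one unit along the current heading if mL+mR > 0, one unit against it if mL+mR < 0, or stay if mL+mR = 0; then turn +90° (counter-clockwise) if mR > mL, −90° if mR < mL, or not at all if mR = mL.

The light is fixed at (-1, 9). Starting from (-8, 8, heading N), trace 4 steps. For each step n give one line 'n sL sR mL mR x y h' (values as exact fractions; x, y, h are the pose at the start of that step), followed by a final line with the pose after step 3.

n=0: pose=(-8,8,N); sL=18/17, sR=90/29; mL=2052/493, mR=-1008/493; mL+mR=36/17 → advance +1; mR−mL=-180/29 → turn -1·90°
n=1: pose=(-8,9,E); sL=9/2, sR=9/2; mL=9, mR=0; mL+mR=9 → advance +1; mR−mL=-9 → turn -1·90°
n=2: pose=(-7,9,S); sL=18/5, sR=90/73; mL=1764/365, mR=864/365; mL+mR=36/5 → advance +1; mR−mL=-180/73 → turn -1·90°
n=3: pose=(-7,8,W); sL=1, sR=45/41; mL=86/41, mR=-4/41; mL+mR=2 → advance +1; mR−mL=-90/41 → turn -1·90°

0 18/17 90/29 2052/493 -1008/493 -8 8 N
1 9/2 9/2 9 0 -8 9 E
2 18/5 90/73 1764/365 864/365 -7 9 S
3 1 45/41 86/41 -4/41 -7 8 W
final -8 8 N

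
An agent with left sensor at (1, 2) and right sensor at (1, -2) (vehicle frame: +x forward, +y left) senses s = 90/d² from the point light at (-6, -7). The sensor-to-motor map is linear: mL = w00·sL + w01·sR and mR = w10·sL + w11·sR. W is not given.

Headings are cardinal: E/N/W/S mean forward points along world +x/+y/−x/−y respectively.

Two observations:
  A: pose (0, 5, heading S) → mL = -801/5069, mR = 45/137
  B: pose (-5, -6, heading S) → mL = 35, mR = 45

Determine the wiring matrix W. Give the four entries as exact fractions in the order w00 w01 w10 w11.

obs A: pose=(0,5,S) → sL=18/37, sR=90/137, mL=-801/5069, mR=45/137
obs B: pose=(-5,-6,S) → sL=10, sR=90, mL=35, mR=45
sensor matrix S = [[18/37, 90/137], [10, 90]]; det S = 188640/5069
solve [mL_A; mL_B] = S·[w00; w01] and [mR_A; mR_B] = S·[w10; w11]:
  w00 = -1, w01 = 1/2, w10 = 0, w11 = 1/2

-1 1/2 0 1/2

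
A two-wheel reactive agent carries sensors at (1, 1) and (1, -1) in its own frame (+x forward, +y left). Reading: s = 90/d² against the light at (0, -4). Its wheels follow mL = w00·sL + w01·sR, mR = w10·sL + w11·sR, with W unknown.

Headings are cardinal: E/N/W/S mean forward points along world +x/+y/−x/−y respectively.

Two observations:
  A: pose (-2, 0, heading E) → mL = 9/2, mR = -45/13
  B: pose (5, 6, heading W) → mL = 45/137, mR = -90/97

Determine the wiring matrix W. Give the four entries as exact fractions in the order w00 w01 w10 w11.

obs A: pose=(-2,0,E) → sL=45/13, sR=9, mL=9/2, mR=-45/13
obs B: pose=(5,6,W) → sL=90/97, sR=90/137, mL=45/137, mR=-90/97
sensor matrix S = [[45/13, 9], [90/97, 90/137]]; det S = -1049760/172757
solve [mL_A; mL_B] = S·[w00; w01] and [mR_A; mR_B] = S·[w10; w11]:
  w00 = 0, w01 = 1/2, w10 = -1, w11 = 0

0 1/2 -1 0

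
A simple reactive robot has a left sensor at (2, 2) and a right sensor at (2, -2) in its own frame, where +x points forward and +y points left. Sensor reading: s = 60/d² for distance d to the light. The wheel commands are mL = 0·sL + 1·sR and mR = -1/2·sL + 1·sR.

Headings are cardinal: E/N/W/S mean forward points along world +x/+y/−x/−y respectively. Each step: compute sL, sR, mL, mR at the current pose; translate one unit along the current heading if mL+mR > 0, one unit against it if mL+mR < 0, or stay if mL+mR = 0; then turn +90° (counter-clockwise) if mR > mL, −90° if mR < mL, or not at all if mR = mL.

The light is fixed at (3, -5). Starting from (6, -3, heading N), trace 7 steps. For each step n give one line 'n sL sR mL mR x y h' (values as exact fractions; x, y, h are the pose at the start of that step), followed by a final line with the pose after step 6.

0 60/17 60/41 60/41 -210/697 6 -3 N
1 6/5 30/13 30/13 111/65 6 -2 E
2 60/37 12 12 414/37 7 -2 S
3 15 3 3 -9/2 7 -3 W
4 12/5 12/13 12/13 -18/65 8 -3 N
5 30/37 6/5 6/5 147/185 8 -2 E
6 12/13 60/17 60/17 678/221 9 -2 S
final 9 -3 W

n=0: pose=(6,-3,N); sL=60/17, sR=60/41; mL=60/41, mR=-210/697; mL+mR=810/697 → advance +1; mR−mL=-30/17 → turn -1·90°
n=1: pose=(6,-2,E); sL=6/5, sR=30/13; mL=30/13, mR=111/65; mL+mR=261/65 → advance +1; mR−mL=-3/5 → turn -1·90°
n=2: pose=(7,-2,S); sL=60/37, sR=12; mL=12, mR=414/37; mL+mR=858/37 → advance +1; mR−mL=-30/37 → turn -1·90°
n=3: pose=(7,-3,W); sL=15, sR=3; mL=3, mR=-9/2; mL+mR=-3/2 → advance -1; mR−mL=-15/2 → turn -1·90°
n=4: pose=(8,-3,N); sL=12/5, sR=12/13; mL=12/13, mR=-18/65; mL+mR=42/65 → advance +1; mR−mL=-6/5 → turn -1·90°
n=5: pose=(8,-2,E); sL=30/37, sR=6/5; mL=6/5, mR=147/185; mL+mR=369/185 → advance +1; mR−mL=-15/37 → turn -1·90°
n=6: pose=(9,-2,S); sL=12/13, sR=60/17; mL=60/17, mR=678/221; mL+mR=1458/221 → advance +1; mR−mL=-6/13 → turn -1·90°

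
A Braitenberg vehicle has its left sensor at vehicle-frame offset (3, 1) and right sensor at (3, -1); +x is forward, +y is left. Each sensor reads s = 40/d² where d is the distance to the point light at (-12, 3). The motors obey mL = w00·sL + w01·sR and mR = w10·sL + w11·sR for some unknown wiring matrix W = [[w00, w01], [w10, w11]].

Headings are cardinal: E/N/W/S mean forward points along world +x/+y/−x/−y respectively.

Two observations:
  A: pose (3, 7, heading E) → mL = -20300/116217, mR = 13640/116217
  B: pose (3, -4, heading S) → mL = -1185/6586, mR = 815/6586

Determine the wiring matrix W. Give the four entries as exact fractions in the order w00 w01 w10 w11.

-1 -1/2 1/2 1/2

obs A: pose=(3,7,E) → sL=40/349, sR=40/333, mL=-20300/116217, mR=13640/116217
obs B: pose=(3,-4,S) → sL=10/89, sR=5/37, mL=-1185/6586, mR=815/6586
sensor matrix S = [[40/349, 40/333], [10/89, 5/37]]; det S = 20600/10343313
solve [mL_A; mL_B] = S·[w00; w01] and [mR_A; mR_B] = S·[w10; w11]:
  w00 = -1, w01 = -1/2, w10 = 1/2, w11 = 1/2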